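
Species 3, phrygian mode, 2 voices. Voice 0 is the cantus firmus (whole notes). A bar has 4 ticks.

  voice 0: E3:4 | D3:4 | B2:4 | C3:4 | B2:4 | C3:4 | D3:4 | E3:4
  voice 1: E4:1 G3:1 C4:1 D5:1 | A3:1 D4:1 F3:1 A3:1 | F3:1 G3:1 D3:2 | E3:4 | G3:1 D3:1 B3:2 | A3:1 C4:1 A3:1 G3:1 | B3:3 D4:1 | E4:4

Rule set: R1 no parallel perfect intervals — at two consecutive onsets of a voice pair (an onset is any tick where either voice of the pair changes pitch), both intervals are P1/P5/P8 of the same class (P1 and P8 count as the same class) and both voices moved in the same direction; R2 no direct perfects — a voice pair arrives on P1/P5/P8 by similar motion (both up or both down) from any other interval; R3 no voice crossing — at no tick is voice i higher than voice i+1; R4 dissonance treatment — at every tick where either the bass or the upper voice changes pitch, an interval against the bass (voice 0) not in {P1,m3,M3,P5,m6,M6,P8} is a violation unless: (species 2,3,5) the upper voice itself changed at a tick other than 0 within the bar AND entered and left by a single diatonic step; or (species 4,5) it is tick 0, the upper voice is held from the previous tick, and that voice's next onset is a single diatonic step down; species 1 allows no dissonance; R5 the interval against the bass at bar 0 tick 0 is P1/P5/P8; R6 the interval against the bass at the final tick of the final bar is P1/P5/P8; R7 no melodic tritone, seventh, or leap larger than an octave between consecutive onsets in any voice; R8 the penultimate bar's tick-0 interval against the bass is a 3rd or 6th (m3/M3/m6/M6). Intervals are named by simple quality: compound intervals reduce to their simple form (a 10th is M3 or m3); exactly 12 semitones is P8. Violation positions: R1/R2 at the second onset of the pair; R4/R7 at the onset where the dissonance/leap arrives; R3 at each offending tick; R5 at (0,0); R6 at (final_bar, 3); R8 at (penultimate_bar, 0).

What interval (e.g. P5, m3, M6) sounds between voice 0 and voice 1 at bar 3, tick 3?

voice 0=C3 voice 1=E3 -> M3

M3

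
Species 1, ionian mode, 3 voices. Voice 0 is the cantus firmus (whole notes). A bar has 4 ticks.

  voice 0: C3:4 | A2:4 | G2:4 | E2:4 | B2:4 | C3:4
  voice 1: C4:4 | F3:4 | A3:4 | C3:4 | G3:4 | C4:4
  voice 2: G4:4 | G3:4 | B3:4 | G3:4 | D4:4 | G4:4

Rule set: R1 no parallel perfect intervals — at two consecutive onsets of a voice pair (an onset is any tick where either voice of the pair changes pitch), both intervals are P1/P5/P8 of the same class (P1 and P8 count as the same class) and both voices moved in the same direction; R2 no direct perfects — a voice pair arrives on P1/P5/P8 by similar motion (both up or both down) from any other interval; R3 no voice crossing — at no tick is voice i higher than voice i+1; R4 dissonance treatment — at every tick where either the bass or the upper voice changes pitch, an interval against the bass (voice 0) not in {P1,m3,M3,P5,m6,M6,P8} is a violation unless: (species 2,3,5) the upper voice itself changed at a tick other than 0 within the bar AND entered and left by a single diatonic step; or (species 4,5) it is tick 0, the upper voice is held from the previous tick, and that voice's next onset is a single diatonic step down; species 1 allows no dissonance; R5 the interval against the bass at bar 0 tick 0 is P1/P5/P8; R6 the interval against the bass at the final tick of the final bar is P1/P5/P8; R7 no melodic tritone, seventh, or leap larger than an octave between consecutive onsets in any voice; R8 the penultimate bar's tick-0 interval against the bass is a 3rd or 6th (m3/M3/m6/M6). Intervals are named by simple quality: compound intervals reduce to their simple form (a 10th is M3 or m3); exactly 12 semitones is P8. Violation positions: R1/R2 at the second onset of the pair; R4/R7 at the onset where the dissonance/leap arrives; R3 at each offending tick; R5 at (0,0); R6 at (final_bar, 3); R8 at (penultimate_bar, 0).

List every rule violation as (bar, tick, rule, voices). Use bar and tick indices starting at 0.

(1, 0, R4, (0, 2))
(2, 0, R4, (0, 1))
(3, 0, R2, (1, 2))
(4, 0, R1, (1, 2))
(5, 0, R1, (1, 2))
(5, 0, R2, (0, 1))
(5, 0, R2, (0, 2))

bar 0: v0=C3 v1=C4 v2=G4 downbeat P5
bar 1: v0=A2 v1=F3 v2=G3 downbeat m7
bar 2: v0=G2 v1=A3 v2=B3 downbeat M3
bar 3: v0=E2 v1=C3 v2=G3 downbeat m3
bar 4: v0=B2 v1=G3 v2=D4 downbeat m3
bar 5: v0=C3 v1=C4 v2=G4 downbeat P5
  -> R4 @ bar 1 tick 0 v(0, 2): A2/G3 m7 untreated
  -> R4 @ bar 2 tick 0 v(0, 1): G2/A3 M2 untreated
  -> R2 @ bar 3 tick 0 v(1, 2): A3/B3 M2 -> C3/G3 P5 similar
  -> R1 @ bar 4 tick 0 v(1, 2): C3/G3 P5 -> G3/D4 P5 similar
  -> R1 @ bar 5 tick 0 v(1, 2): G3/D4 P5 -> C4/G4 P5 similar
  -> R2 @ bar 5 tick 0 v(0, 1): B2/G3 m6 -> C3/C4 P8 similar
  -> R2 @ bar 5 tick 0 v(0, 2): B2/D4 m3 -> C3/G4 P5 similar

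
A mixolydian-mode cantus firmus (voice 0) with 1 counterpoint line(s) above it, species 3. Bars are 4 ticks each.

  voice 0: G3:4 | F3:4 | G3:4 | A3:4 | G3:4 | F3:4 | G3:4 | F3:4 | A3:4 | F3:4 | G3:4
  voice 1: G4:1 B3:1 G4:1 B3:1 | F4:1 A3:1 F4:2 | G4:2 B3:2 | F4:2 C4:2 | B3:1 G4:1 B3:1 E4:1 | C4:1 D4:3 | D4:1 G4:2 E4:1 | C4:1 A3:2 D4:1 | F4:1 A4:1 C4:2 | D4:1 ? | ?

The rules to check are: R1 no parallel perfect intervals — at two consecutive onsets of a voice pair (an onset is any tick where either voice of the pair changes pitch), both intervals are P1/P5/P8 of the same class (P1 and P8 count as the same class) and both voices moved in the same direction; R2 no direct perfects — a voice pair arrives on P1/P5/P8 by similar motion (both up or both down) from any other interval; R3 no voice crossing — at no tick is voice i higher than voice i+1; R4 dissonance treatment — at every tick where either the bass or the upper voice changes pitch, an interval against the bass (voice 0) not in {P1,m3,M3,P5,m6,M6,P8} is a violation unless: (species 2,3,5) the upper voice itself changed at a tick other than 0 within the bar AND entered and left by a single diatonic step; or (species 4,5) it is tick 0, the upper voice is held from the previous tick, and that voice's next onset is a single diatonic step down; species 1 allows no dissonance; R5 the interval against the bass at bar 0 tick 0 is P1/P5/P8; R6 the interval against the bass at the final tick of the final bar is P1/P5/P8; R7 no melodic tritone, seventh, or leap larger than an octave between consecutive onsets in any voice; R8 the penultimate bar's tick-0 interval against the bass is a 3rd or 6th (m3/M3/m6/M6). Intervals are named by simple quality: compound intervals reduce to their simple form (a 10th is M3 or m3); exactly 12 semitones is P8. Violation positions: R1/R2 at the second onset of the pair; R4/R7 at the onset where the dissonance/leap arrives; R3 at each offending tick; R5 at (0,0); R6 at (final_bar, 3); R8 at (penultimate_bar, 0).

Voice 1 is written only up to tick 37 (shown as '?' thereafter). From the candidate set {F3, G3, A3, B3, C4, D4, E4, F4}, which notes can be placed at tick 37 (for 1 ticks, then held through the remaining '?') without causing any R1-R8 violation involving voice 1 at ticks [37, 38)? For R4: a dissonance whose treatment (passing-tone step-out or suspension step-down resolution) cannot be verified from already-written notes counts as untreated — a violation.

{A3, C4, D4, F3, F4}

F3: legal
G3: violates R4
A3: legal
B3: violates R4
C4: legal
D4: legal
E4: violates R4
F4: legal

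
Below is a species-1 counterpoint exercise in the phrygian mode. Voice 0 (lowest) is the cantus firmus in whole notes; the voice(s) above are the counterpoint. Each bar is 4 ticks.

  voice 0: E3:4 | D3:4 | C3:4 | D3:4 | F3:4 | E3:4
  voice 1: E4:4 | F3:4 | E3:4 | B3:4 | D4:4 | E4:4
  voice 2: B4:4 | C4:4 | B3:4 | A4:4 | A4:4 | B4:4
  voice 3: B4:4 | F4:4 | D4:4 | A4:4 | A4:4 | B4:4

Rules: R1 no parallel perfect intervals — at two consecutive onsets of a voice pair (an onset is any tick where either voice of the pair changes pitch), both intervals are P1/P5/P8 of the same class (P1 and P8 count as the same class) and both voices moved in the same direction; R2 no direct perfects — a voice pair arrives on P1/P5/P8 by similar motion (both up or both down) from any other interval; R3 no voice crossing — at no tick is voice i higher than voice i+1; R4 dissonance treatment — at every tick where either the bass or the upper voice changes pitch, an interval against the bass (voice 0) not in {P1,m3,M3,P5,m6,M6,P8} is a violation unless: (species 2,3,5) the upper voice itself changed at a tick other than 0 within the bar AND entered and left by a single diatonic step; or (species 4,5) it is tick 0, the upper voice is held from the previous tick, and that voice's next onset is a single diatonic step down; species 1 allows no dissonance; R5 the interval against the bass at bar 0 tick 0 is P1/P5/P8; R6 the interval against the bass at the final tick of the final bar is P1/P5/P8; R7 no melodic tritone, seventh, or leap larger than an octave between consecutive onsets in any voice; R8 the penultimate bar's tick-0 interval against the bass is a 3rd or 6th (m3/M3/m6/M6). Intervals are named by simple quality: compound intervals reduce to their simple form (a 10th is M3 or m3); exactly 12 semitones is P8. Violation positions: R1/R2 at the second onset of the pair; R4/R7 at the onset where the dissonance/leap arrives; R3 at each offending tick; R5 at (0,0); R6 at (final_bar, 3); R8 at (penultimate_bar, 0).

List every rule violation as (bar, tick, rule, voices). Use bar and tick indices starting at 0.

(1, 0, R1, (1, 2))
(1, 0, R2, (1, 3))
(1, 0, R4, (0, 2))
(1, 0, R7, (1,))
(1, 0, R7, (2,))
(1, 0, R7, (3,))
(2, 0, R1, (1, 2))
(2, 0, R4, (0, 2))
(2, 0, R4, (0, 3))
(3, 0, R2, (0, 2))
(3, 0, R2, (0, 3))
(3, 0, R2, (2, 3))
(3, 0, R7, (2,))
(5, 0, R1, (1, 2))
(5, 0, R1, (1, 3))
(5, 0, R1, (2, 3))

bar 0: v0=E3 v1=E4 v2=B4 v3=B4 downbeat P5
bar 1: v0=D3 v1=F3 v2=C4 v3=F4 downbeat m3
bar 2: v0=C3 v1=E3 v2=B3 v3=D4 downbeat M2
bar 3: v0=D3 v1=B3 v2=A4 v3=A4 downbeat P5
bar 4: v0=F3 v1=D4 v2=A4 v3=A4 downbeat M3
bar 5: v0=E3 v1=E4 v2=B4 v3=B4 downbeat P5
  -> R1 @ bar 1 tick 0 v(1, 2): E4/B4 P5 -> F3/C4 P5 similar
  -> R2 @ bar 1 tick 0 v(1, 3): E4/B4 P5 -> F3/F4 P8 similar
  -> R4 @ bar 1 tick 0 v(0, 2): D3/C4 m7 untreated
  -> R7 @ bar 1 tick 0 v(1,): E4->F3 leap 11st
  -> R7 @ bar 1 tick 0 v(2,): B4->C4 leap 11st
  -> R7 @ bar 1 tick 0 v(3,): B4->F4 leap 6st
  -> R1 @ bar 2 tick 0 v(1, 2): F3/C4 P5 -> E3/B3 P5 similar
  -> R4 @ bar 2 tick 0 v(0, 2): C3/B3 M7 untreated
  -> R4 @ bar 2 tick 0 v(0, 3): C3/D4 M2 untreated
  -> R2 @ bar 3 tick 0 v(0, 2): C3/B3 M7 -> D3/A4 P5 similar
  -> R2 @ bar 3 tick 0 v(0, 3): C3/D4 M2 -> D3/A4 P5 similar
  -> R2 @ bar 3 tick 0 v(2, 3): B3/D4 m3 -> A4/A4 P1 similar
  -> R7 @ bar 3 tick 0 v(2,): B3->A4 leap 10st
  -> R1 @ bar 5 tick 0 v(1, 2): D4/A4 P5 -> E4/B4 P5 similar
  -> R1 @ bar 5 tick 0 v(1, 3): D4/A4 P5 -> E4/B4 P5 similar
  -> R1 @ bar 5 tick 0 v(2, 3): A4/A4 P1 -> B4/B4 P1 similar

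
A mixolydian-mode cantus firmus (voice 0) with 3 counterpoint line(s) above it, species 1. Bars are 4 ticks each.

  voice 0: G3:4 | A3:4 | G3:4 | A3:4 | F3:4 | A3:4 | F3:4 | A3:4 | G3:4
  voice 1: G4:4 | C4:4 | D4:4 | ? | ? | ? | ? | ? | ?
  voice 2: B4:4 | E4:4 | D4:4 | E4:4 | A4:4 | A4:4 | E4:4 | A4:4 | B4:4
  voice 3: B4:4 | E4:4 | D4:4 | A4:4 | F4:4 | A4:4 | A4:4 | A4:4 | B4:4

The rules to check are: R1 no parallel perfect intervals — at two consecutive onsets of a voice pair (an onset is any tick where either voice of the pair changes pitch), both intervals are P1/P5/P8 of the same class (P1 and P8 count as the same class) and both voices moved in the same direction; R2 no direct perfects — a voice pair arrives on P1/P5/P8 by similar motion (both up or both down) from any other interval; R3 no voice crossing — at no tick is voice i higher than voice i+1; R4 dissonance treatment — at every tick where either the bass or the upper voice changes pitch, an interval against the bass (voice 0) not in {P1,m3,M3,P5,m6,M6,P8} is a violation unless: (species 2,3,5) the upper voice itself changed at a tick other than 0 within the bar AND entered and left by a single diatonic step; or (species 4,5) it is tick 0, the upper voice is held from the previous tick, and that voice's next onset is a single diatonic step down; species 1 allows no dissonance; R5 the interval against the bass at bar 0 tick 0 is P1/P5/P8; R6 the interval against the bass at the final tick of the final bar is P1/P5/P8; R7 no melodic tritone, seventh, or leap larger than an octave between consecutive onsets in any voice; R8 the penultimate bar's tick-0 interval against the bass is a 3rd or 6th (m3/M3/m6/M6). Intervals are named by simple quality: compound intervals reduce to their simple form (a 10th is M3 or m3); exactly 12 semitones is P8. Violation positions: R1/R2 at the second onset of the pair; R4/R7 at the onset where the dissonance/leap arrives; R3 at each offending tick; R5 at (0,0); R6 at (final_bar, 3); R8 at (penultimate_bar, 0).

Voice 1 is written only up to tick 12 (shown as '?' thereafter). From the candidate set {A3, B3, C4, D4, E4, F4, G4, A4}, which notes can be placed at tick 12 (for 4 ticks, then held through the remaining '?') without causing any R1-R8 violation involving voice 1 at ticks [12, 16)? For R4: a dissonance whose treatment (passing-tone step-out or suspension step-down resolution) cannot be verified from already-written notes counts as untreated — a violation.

{A3, C4}

A3: legal
B3: violates R4
C4: legal
D4: violates R4
E4: violates R1
F4: violates R3
G4: violates R3,R4
A4: violates R1,R2,R3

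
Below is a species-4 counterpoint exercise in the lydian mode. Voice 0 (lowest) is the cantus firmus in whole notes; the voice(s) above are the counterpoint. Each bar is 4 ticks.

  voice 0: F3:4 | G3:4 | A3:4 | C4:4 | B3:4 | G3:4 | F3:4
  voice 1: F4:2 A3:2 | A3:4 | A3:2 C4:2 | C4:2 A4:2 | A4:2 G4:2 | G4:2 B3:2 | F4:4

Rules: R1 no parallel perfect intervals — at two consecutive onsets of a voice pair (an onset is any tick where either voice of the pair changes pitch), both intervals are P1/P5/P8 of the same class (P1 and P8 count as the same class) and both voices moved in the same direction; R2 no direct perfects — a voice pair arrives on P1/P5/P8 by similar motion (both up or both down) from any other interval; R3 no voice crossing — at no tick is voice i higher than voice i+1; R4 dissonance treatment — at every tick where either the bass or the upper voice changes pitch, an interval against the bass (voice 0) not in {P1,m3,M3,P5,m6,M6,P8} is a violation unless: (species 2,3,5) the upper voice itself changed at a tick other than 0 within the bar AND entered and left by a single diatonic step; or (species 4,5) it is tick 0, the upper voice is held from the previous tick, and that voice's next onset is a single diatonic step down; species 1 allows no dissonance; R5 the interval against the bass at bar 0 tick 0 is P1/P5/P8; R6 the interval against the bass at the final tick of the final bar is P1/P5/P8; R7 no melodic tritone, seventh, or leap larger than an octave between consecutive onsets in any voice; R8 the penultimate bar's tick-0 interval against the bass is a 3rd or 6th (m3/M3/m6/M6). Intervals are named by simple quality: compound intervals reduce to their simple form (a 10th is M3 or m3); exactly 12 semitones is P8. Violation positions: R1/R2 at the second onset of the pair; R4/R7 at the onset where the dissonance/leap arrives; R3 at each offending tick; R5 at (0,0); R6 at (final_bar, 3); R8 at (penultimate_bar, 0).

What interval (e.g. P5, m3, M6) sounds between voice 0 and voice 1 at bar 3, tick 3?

voice 0=C4 voice 1=A4 -> M6

M6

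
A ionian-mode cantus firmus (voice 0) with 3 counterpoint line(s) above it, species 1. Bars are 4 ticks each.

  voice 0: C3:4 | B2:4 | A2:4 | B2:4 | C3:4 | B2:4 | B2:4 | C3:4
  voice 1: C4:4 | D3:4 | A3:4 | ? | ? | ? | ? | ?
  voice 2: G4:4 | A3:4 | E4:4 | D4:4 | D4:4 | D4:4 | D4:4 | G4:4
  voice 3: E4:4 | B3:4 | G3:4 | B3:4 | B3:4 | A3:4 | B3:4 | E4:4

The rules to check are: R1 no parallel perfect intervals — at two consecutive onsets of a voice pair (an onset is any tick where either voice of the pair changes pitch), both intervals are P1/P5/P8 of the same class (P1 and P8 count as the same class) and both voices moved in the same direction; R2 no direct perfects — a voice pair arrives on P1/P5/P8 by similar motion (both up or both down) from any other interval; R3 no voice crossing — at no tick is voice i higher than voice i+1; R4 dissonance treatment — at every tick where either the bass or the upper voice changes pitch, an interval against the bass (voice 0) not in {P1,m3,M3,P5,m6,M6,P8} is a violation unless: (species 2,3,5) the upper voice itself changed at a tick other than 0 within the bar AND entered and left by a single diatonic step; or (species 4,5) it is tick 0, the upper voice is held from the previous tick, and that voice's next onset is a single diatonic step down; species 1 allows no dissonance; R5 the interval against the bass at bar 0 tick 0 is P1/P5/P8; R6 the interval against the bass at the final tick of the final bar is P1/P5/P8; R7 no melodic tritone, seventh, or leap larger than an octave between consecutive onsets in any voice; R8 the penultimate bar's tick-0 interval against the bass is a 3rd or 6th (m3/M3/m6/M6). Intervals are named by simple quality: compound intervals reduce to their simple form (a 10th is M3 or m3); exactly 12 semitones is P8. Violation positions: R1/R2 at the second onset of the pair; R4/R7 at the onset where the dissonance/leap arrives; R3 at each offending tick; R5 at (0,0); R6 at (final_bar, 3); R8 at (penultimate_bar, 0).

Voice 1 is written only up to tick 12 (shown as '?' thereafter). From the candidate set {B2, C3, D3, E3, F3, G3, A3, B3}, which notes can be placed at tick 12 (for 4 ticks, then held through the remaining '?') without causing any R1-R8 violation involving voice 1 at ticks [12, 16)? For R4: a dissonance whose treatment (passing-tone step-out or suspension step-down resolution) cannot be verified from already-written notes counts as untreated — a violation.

B2: violates R7
C3: violates R4
D3: violates R2
E3: violates R4
F3: violates R4
G3: violates R1
A3: violates R4
B3: violates R1,R2

{}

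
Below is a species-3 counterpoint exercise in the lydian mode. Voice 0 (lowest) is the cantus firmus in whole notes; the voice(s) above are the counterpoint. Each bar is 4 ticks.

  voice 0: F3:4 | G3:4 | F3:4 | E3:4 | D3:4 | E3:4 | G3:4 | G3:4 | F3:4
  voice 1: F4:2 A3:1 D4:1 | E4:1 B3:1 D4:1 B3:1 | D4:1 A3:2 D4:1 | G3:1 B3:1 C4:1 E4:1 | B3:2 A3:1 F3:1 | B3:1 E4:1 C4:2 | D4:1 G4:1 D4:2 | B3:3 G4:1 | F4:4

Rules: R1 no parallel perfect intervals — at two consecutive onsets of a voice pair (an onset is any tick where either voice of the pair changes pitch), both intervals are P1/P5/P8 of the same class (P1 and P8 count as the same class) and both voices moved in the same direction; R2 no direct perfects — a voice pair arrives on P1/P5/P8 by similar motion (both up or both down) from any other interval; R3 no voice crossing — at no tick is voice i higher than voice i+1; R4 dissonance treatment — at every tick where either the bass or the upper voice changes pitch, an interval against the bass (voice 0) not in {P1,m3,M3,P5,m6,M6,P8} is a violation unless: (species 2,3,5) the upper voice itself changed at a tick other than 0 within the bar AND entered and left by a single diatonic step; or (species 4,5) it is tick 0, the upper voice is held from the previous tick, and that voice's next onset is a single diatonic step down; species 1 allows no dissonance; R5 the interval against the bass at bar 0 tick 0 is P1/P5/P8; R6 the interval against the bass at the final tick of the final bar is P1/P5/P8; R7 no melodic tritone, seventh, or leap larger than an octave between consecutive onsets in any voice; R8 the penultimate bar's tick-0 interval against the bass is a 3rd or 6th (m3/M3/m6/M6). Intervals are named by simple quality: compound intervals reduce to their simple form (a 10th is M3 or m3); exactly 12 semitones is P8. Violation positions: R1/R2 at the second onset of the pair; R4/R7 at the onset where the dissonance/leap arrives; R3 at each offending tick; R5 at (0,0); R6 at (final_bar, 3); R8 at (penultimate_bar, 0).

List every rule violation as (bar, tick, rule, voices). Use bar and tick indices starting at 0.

(5, 0, R2, (0, 1))
(5, 0, R7, (1,))
(6, 0, R2, (0, 1))
(8, 0, R1, (0, 1))

bar 0: v0=F3 v1=F4 downbeat P8
bar 1: v0=G3 v1=E4 downbeat M6
bar 2: v0=F3 v1=D4 downbeat M6
bar 3: v0=E3 v1=G3 downbeat m3
bar 4: v0=D3 v1=B3 downbeat M6
bar 5: v0=E3 v1=B3 downbeat P5
bar 6: v0=G3 v1=D4 downbeat P5
bar 7: v0=G3 v1=B3 downbeat M3
bar 8: v0=F3 v1=F4 downbeat P8
  -> R2 @ bar 5 tick 0 v(0, 1): D3/F3 m3 -> E3/B3 P5 similar
  -> R7 @ bar 5 tick 0 v(1,): F3->B3 leap 6st
  -> R2 @ bar 6 tick 0 v(0, 1): E3/C4 m6 -> G3/D4 P5 similar
  -> R1 @ bar 8 tick 0 v(0, 1): G3/G4 P8 -> F3/F4 P8 similar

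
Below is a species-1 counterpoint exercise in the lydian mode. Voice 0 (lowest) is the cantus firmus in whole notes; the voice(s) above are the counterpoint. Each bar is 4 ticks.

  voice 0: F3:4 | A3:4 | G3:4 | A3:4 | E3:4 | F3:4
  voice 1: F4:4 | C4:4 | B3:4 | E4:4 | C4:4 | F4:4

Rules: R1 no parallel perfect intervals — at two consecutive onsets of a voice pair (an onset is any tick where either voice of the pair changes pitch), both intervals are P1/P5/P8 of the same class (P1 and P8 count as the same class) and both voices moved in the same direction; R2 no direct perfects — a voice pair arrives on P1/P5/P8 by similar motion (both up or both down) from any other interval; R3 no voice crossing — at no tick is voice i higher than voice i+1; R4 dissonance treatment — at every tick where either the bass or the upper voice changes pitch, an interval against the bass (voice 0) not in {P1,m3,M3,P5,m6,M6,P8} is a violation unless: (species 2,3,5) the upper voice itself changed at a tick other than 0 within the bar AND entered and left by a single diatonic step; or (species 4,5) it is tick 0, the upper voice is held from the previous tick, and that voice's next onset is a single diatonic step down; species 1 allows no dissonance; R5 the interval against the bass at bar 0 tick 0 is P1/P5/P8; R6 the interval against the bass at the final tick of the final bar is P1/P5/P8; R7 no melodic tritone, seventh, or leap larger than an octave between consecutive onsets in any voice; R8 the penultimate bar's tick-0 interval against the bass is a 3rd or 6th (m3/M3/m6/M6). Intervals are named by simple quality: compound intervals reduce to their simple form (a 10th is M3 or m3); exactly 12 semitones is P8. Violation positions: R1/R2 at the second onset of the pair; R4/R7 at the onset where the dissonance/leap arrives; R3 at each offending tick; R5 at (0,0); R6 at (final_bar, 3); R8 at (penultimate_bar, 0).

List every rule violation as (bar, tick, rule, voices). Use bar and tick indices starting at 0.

bar 0: v0=F3 v1=F4 downbeat P8
bar 1: v0=A3 v1=C4 downbeat m3
bar 2: v0=G3 v1=B3 downbeat M3
bar 3: v0=A3 v1=E4 downbeat P5
bar 4: v0=E3 v1=C4 downbeat m6
bar 5: v0=F3 v1=F4 downbeat P8
  -> R2 @ bar 3 tick 0 v(0, 1): G3/B3 M3 -> A3/E4 P5 similar
  -> R2 @ bar 5 tick 0 v(0, 1): E3/C4 m6 -> F3/F4 P8 similar

(3, 0, R2, (0, 1))
(5, 0, R2, (0, 1))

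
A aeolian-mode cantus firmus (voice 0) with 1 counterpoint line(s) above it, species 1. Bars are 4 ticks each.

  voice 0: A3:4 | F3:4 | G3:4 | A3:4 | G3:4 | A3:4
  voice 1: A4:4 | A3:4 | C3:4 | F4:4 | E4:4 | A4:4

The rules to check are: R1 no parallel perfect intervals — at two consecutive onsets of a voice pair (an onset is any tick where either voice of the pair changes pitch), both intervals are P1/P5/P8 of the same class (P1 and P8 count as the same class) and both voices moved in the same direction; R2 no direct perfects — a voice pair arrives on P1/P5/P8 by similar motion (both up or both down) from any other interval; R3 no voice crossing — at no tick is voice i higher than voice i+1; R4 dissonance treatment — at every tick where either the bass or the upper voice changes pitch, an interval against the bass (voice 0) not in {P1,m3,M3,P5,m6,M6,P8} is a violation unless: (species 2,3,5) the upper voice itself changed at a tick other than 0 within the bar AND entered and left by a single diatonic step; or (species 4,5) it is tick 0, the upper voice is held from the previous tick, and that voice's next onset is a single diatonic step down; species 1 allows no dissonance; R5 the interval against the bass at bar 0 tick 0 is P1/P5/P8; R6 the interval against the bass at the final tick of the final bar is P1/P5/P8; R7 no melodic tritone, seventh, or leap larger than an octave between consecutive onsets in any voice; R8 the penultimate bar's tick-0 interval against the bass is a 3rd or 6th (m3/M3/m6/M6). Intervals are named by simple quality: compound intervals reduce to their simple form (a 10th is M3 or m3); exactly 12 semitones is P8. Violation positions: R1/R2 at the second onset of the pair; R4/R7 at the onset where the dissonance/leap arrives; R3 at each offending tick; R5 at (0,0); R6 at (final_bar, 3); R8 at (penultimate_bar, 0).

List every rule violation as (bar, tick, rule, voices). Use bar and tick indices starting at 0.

(2, 0, R3, (0, 1))
(2, 1, R3, (0, 1))
(2, 2, R3, (0, 1))
(2, 3, R3, (0, 1))
(3, 0, R7, (1,))
(5, 0, R2, (0, 1))

bar 0: v0=A3 v1=A4 downbeat P8
bar 1: v0=F3 v1=A3 downbeat M3
bar 2: v0=G3 v1=C3 downbeat P5
bar 3: v0=A3 v1=F4 downbeat m6
bar 4: v0=G3 v1=E4 downbeat M6
bar 5: v0=A3 v1=A4 downbeat P8
  -> R3 @ bar 2 tick 0 v(0, 1): G3 above C3
  -> R3 @ bar 2 tick 1 v(0, 1): G3 above C3
  -> R3 @ bar 2 tick 2 v(0, 1): G3 above C3
  -> R3 @ bar 2 tick 3 v(0, 1): G3 above C3
  -> R7 @ bar 3 tick 0 v(1,): C3->F4 leap 17st
  -> R2 @ bar 5 tick 0 v(0, 1): G3/E4 M6 -> A3/A4 P8 similar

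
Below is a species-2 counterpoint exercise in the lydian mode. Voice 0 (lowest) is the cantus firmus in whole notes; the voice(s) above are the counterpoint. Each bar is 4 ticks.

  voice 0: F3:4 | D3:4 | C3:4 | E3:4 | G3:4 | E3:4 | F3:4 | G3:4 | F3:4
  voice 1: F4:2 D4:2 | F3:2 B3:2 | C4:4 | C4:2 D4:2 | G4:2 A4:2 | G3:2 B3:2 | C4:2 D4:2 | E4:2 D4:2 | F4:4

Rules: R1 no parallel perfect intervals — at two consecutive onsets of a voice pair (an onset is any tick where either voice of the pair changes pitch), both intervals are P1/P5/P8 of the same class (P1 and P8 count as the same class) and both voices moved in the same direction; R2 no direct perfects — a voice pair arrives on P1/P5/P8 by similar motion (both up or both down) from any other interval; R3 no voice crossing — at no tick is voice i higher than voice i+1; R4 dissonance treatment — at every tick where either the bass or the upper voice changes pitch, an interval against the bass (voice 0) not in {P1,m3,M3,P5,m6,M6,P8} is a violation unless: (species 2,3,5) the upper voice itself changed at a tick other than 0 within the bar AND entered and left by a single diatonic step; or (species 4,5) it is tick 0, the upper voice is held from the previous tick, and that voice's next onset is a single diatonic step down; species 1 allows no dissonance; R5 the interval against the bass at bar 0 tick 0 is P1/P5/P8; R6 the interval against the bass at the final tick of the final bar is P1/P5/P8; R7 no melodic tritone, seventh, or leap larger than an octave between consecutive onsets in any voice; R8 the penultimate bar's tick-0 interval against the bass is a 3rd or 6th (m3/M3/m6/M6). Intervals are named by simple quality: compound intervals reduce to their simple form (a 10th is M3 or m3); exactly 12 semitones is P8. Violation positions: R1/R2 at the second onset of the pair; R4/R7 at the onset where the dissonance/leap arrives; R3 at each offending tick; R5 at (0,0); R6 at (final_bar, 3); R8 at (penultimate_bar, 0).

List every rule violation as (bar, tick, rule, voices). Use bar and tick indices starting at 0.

(1, 2, R7, (1,))
(3, 2, R4, (0, 1))
(4, 0, R2, (0, 1))
(4, 2, R4, (0, 1))
(5, 0, R7, (1,))
(6, 0, R1, (0, 1))

bar 0: v0=F3 v1=F4 downbeat P8
bar 1: v0=D3 v1=F3 downbeat m3
bar 2: v0=C3 v1=C4 downbeat P8
bar 3: v0=E3 v1=C4 downbeat m6
bar 4: v0=G3 v1=G4 downbeat P8
bar 5: v0=E3 v1=G3 downbeat m3
bar 6: v0=F3 v1=C4 downbeat P5
bar 7: v0=G3 v1=E4 downbeat M6
bar 8: v0=F3 v1=F4 downbeat P8
  -> R7 @ bar 1 tick 2 v(1,): F3->B3 leap 6st
  -> R4 @ bar 3 tick 2 v(0, 1): E3/D4 m7 untreated
  -> R2 @ bar 4 tick 0 v(0, 1): E3/D4 m7 -> G3/G4 P8 similar
  -> R4 @ bar 4 tick 2 v(0, 1): G3/A4 M2 untreated
  -> R7 @ bar 5 tick 0 v(1,): A4->G3 leap 14st
  -> R1 @ bar 6 tick 0 v(0, 1): E3/B3 P5 -> F3/C4 P5 similar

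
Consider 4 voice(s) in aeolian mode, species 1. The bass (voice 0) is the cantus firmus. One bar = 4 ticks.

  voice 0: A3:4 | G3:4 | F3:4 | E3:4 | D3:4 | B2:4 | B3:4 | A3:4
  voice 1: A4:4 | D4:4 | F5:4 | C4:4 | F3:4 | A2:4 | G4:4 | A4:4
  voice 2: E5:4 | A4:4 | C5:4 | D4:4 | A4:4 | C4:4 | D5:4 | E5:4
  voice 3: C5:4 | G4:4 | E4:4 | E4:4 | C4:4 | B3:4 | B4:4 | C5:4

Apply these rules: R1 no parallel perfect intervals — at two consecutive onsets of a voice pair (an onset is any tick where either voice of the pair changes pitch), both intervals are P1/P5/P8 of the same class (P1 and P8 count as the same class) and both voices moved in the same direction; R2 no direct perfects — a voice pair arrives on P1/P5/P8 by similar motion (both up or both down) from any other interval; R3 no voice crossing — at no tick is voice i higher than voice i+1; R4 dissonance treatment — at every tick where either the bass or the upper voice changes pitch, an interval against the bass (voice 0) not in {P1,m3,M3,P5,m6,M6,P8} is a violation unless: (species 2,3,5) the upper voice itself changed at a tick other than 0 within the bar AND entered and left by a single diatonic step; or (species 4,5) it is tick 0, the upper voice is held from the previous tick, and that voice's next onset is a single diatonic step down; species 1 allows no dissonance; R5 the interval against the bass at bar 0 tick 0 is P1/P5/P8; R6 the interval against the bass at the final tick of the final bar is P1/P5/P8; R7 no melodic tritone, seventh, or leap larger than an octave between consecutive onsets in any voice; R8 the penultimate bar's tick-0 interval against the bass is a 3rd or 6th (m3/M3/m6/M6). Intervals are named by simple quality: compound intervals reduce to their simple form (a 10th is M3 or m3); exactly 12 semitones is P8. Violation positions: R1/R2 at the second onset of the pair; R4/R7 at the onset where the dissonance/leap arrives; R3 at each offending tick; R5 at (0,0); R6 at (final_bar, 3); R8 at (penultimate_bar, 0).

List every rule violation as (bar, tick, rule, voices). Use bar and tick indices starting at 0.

(0, 0, R3, (2, 3))
(0, 0, R5, (0, 3))
(0, 1, R3, (2, 3))
(0, 2, R3, (2, 3))
(0, 3, R3, (2, 3))
(1, 0, R1, (1, 2))
(1, 0, R2, (0, 1))
(1, 0, R2, (0, 3))
(1, 0, R3, (2, 3))
(1, 0, R4, (0, 2))
(1, 1, R3, (2, 3))
(1, 2, R3, (2, 3))
(1, 3, R3, (2, 3))
(2, 0, R3, (1, 2))
(2, 0, R3, (2, 3))
(2, 0, R4, (0, 3))
(2, 0, R7, (1,))
(2, 1, R3, (1, 2))
(2, 1, R3, (2, 3))
(2, 2, R3, (1, 2))
(2, 2, R3, (2, 3))
(2, 3, R3, (1, 2))
(2, 3, R3, (2, 3))
(3, 0, R4, (0, 2))
(3, 0, R7, (1,))
(3, 0, R7, (2,))
(4, 0, R2, (1, 3))
(4, 0, R3, (2, 3))
(4, 0, R4, (0, 3))
(4, 1, R3, (2, 3))
(4, 2, R3, (2, 3))
(4, 3, R3, (2, 3))
(5, 0, R2, (0, 3))
(5, 0, R3, (0, 1))
(5, 0, R3, (2, 3))
(5, 0, R4, (0, 1))
(5, 0, R4, (0, 2))
(5, 1, R3, (0, 1))
(5, 1, R3, (2, 3))
(5, 2, R3, (0, 1))
(5, 2, R3, (2, 3))
(5, 3, R3, (0, 1))
(5, 3, R3, (2, 3))
(6, 0, R1, (0, 3))
(6, 0, R2, (1, 2))
(6, 0, R3, (2, 3))
(6, 0, R7, (1,))
(6, 0, R7, (2,))
(6, 0, R8, (0, 3))
(6, 1, R3, (2, 3))
(6, 2, R3, (2, 3))
(6, 3, R3, (2, 3))
(7, 0, R1, (1, 2))
(7, 0, R3, (2, 3))
(7, 1, R3, (2, 3))
(7, 2, R3, (2, 3))
(7, 3, R3, (2, 3))
(7, 3, R6, (0, 3))

bar 0: v0=A3 v1=A4 v2=E5 v3=C5 downbeat m3
bar 1: v0=G3 v1=D4 v2=A4 v3=G4 downbeat P8
bar 2: v0=F3 v1=F5 v2=C5 v3=E4 downbeat M7
bar 3: v0=E3 v1=C4 v2=D4 v3=E4 downbeat P8
bar 4: v0=D3 v1=F3 v2=A4 v3=C4 downbeat m7
bar 5: v0=B2 v1=A2 v2=C4 v3=B3 downbeat P8
bar 6: v0=B3 v1=G4 v2=D5 v3=B4 downbeat P8
bar 7: v0=A3 v1=A4 v2=E5 v3=C5 downbeat m3
  -> R3 @ bar 0 tick 0 v(2, 3): E5 above C5
  -> R5 @ bar 0 tick 0 v(0, 3): opens on m3
  -> R3 @ bar 0 tick 1 v(2, 3): E5 above C5
  -> R3 @ bar 0 tick 2 v(2, 3): E5 above C5
  -> R3 @ bar 0 tick 3 v(2, 3): E5 above C5
  -> R1 @ bar 1 tick 0 v(1, 2): A4/E5 P5 -> D4/A4 P5 similar
  -> R2 @ bar 1 tick 0 v(0, 1): A3/A4 P8 -> G3/D4 P5 similar
  -> R2 @ bar 1 tick 0 v(0, 3): A3/C5 m3 -> G3/G4 P8 similar
  -> R3 @ bar 1 tick 0 v(2, 3): A4 above G4
  -> R4 @ bar 1 tick 0 v(0, 2): G3/A4 M2 untreated
  -> R3 @ bar 1 tick 1 v(2, 3): A4 above G4
  -> R3 @ bar 1 tick 2 v(2, 3): A4 above G4
  -> R3 @ bar 1 tick 3 v(2, 3): A4 above G4
  -> R3 @ bar 2 tick 0 v(1, 2): F5 above C5
  -> R3 @ bar 2 tick 0 v(2, 3): C5 above E4
  -> R4 @ bar 2 tick 0 v(0, 3): F3/E4 M7 untreated
  -> R7 @ bar 2 tick 0 v(1,): D4->F5 leap 15st
  -> R3 @ bar 2 tick 1 v(1, 2): F5 above C5
  -> R3 @ bar 2 tick 1 v(2, 3): C5 above E4
  -> R3 @ bar 2 tick 2 v(1, 2): F5 above C5
  -> R3 @ bar 2 tick 2 v(2, 3): C5 above E4
  -> R3 @ bar 2 tick 3 v(1, 2): F5 above C5
  -> R3 @ bar 2 tick 3 v(2, 3): C5 above E4
  -> R4 @ bar 3 tick 0 v(0, 2): E3/D4 m7 untreated
  -> R7 @ bar 3 tick 0 v(1,): F5->C4 leap 17st
  -> R7 @ bar 3 tick 0 v(2,): C5->D4 leap 10st
  -> R2 @ bar 4 tick 0 v(1, 3): C4/E4 M3 -> F3/C4 P5 similar
  -> R3 @ bar 4 tick 0 v(2, 3): A4 above C4
  -> R4 @ bar 4 tick 0 v(0, 3): D3/C4 m7 untreated
  -> R3 @ bar 4 tick 1 v(2, 3): A4 above C4
  -> R3 @ bar 4 tick 2 v(2, 3): A4 above C4
  -> R3 @ bar 4 tick 3 v(2, 3): A4 above C4
  -> R2 @ bar 5 tick 0 v(0, 3): D3/C4 m7 -> B2/B3 P8 similar
  -> R3 @ bar 5 tick 0 v(0, 1): B2 above A2
  -> R3 @ bar 5 tick 0 v(2, 3): C4 above B3
  -> R4 @ bar 5 tick 0 v(0, 1): B2/A2 M2 untreated
  -> R4 @ bar 5 tick 0 v(0, 2): B2/C4 m2 untreated
  -> R3 @ bar 5 tick 1 v(0, 1): B2 above A2
  -> R3 @ bar 5 tick 1 v(2, 3): C4 above B3
  -> R3 @ bar 5 tick 2 v(0, 1): B2 above A2
  -> R3 @ bar 5 tick 2 v(2, 3): C4 above B3
  -> R3 @ bar 5 tick 3 v(0, 1): B2 above A2
  -> R3 @ bar 5 tick 3 v(2, 3): C4 above B3
  -> R1 @ bar 6 tick 0 v(0, 3): B2/B3 P8 -> B3/B4 P8 similar
  -> R2 @ bar 6 tick 0 v(1, 2): A2/C4 m3 -> G4/D5 P5 similar
  -> R3 @ bar 6 tick 0 v(2, 3): D5 above B4
  -> R7 @ bar 6 tick 0 v(1,): A2->G4 leap 22st
  -> R7 @ bar 6 tick 0 v(2,): C4->D5 leap 14st
  -> R8 @ bar 6 tick 0 v(0, 3): penult P8 not 3rd/6th
  -> R3 @ bar 6 tick 1 v(2, 3): D5 above B4
  -> R3 @ bar 6 tick 2 v(2, 3): D5 above B4
  -> R3 @ bar 6 tick 3 v(2, 3): D5 above B4
  -> R1 @ bar 7 tick 0 v(1, 2): G4/D5 P5 -> A4/E5 P5 similar
  -> R3 @ bar 7 tick 0 v(2, 3): E5 above C5
  -> R3 @ bar 7 tick 1 v(2, 3): E5 above C5
  -> R3 @ bar 7 tick 2 v(2, 3): E5 above C5
  -> R3 @ bar 7 tick 3 v(2, 3): E5 above C5
  -> R6 @ bar 7 tick 3 v(0, 3): closes on m3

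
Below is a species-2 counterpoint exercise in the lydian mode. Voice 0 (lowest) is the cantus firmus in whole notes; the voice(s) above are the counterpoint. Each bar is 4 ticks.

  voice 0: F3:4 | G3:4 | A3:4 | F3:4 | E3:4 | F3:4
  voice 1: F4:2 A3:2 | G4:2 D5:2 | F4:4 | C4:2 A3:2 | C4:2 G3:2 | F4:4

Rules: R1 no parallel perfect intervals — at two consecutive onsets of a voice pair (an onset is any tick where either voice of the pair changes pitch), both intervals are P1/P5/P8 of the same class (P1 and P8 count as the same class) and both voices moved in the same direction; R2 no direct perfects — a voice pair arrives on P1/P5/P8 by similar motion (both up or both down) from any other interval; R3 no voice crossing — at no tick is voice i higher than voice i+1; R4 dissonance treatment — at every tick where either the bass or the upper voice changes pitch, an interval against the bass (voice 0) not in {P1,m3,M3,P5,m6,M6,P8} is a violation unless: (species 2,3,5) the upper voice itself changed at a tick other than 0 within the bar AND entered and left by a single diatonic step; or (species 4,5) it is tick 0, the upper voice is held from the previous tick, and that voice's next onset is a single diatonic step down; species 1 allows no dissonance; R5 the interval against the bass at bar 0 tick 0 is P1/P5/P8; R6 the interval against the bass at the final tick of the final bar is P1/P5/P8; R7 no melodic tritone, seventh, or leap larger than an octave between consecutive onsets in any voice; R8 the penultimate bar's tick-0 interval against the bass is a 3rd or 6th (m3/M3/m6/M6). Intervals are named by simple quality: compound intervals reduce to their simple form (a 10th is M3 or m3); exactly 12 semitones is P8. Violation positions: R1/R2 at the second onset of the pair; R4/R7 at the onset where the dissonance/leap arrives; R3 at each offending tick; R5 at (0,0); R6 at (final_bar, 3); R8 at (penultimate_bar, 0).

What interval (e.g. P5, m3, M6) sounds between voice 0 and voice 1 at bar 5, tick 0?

P8

voice 0=F3 voice 1=F4 -> P8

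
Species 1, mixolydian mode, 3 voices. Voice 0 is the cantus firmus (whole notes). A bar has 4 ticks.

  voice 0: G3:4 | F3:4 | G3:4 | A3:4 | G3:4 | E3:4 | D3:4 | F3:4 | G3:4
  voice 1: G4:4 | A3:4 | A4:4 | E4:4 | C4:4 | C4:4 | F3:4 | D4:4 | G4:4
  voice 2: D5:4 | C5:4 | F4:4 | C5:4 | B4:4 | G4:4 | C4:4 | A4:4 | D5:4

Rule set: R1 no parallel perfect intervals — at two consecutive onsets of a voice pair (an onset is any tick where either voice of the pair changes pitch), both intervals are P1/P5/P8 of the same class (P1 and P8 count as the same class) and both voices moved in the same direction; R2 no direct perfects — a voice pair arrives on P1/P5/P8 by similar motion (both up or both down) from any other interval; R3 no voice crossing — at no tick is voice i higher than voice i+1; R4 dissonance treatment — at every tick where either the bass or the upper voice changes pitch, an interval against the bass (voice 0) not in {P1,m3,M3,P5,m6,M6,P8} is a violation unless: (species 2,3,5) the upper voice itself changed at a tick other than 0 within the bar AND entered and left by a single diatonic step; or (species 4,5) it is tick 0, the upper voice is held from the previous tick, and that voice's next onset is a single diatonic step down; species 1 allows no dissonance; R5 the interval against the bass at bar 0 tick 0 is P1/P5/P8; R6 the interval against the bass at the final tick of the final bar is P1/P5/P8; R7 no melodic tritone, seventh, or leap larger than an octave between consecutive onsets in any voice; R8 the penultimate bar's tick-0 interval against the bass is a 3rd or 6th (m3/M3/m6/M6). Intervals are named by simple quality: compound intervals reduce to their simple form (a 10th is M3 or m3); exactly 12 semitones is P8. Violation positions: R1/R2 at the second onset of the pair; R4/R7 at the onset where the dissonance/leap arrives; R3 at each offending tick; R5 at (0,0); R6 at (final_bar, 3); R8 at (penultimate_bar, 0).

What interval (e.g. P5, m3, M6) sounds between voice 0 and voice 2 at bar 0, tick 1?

voice 0=G3 voice 2=D5 -> P5

P5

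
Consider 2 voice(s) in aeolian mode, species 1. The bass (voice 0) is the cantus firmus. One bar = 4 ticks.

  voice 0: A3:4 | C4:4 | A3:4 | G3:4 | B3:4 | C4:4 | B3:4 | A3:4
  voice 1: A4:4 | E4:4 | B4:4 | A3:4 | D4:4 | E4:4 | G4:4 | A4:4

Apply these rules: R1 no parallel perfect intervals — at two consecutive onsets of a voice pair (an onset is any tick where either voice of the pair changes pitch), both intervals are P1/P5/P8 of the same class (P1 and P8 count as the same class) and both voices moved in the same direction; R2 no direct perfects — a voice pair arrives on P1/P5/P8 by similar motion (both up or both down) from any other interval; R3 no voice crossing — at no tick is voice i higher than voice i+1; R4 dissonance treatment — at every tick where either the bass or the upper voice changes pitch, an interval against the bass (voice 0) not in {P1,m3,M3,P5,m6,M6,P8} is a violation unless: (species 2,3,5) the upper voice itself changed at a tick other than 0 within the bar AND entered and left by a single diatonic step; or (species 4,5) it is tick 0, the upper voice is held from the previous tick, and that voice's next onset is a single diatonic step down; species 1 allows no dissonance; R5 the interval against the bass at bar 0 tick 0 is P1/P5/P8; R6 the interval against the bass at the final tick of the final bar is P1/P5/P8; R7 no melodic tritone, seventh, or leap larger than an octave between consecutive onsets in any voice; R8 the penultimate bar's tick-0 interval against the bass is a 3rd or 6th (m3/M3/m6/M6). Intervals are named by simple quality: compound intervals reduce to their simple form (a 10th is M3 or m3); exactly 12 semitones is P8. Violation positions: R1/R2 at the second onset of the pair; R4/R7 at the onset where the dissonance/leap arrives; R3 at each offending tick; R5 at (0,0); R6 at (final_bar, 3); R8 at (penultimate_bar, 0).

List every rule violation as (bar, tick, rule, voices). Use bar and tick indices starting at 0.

(2, 0, R4, (0, 1))
(3, 0, R4, (0, 1))
(3, 0, R7, (1,))

bar 0: v0=A3 v1=A4 downbeat P8
bar 1: v0=C4 v1=E4 downbeat M3
bar 2: v0=A3 v1=B4 downbeat M2
bar 3: v0=G3 v1=A3 downbeat M2
bar 4: v0=B3 v1=D4 downbeat m3
bar 5: v0=C4 v1=E4 downbeat M3
bar 6: v0=B3 v1=G4 downbeat m6
bar 7: v0=A3 v1=A4 downbeat P8
  -> R4 @ bar 2 tick 0 v(0, 1): A3/B4 M2 untreated
  -> R4 @ bar 3 tick 0 v(0, 1): G3/A3 M2 untreated
  -> R7 @ bar 3 tick 0 v(1,): B4->A3 leap 14st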